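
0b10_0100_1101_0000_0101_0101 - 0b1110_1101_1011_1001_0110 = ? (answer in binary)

Subtract column by column in base 2:
  1-0 → 1
  0-1 → 1 (borrow)
  1-1-1 → 1 (borrow)
  0-0-1 → 1 (borrow)
  1-1-1 → 1 (borrow)
  0-0-1 → 1 (borrow)
  1-0-1 → 0
  0-1 → 1 (borrow)
  0-1-1 → 0 (borrow)
  0-1-1 → 0 (borrow)
  0-0-1 → 1 (borrow)
  0-1-1 → 0 (borrow)
  1-1-1 → 1 (borrow)
  0-0-1 → 1 (borrow)
  1-1-1 → 1 (borrow)
  1-1-1 → 1 (borrow)
  0-0-1 → 1 (borrow)
  0-1-1 → 0 (borrow)
  1-1-1 → 1 (borrow)
  0-1-1 → 0 (borrow)
  0-0-1 → 1 (borrow)
  1-0-1 → 0

0b101011111010010111111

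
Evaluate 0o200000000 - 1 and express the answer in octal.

The trailing 8 digits are 0, so subtracting 1 borrows through: they become 7 and the next digit up decrements.

0o177777777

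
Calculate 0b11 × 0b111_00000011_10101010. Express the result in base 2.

Multiply each base-2 digit by 3, carrying:
  0×3 = 0 → write 0
  1×3 = 3 → write 1 carry 1
  0×3+1 = 1 → write 1
  1×3 = 3 → write 1 carry 1
  0×3+1 = 1 → write 1
  1×3 = 3 → write 1 carry 1
  0×3+1 = 1 → write 1
  1×3 = 3 → write 1 carry 1
  1×3+1 = 4 → write 0 carry 2
  1×3+2 = 5 → write 1 carry 2
  0×3+2 = 2 → write 0 carry 1
  0×3+1 = 1 → write 1
  0×3 = 0 → write 0
  0×3 = 0 → write 0
  0×3 = 0 → write 0
  0×3 = 0 → write 0
  1×3 = 3 → write 1 carry 1
  1×3+1 = 4 → write 0 carry 2
  1×3+2 = 5 → write 1 carry 2
  remaining carry: 10

0b101010000101011111110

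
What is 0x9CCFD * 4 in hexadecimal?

0x2733F4

Multiply each base-16 digit by 4, carrying:
  D×4 = 52 → write 4 carry 3
  F×4+3 = 63 → write F carry 3
  C×4+3 = 51 → write 3 carry 3
  C×4+3 = 51 → write 3 carry 3
  9×4+3 = 39 → write 7 carry 2
  remaining carry: 2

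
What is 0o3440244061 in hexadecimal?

Each octal digit is 3 bits: 3=011 4=100 4=100 0=000 2=010 4=100 4=100 0=000 6=110 1=001.
Group the bits into nibbles: 0001 1100 1000 0001 0100 1000 0011 0001 → 1c814831.

0x1c814831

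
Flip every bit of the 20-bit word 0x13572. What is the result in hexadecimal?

Each hex digit d becomes f−d:
  1→e, 3→c, 5→a, 7→8, 2→d

0xeca8d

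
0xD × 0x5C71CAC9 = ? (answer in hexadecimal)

0x4B1C74C35

Multiply each base-16 digit by 13, carrying:
  9×13 = 117 → write 5 carry 7
  C×13+7 = 163 → write 3 carry 10
  A×13+10 = 140 → write C carry 8
  C×13+8 = 164 → write 4 carry 10
  1×13+10 = 23 → write 7 carry 1
  7×13+1 = 92 → write C carry 5
  C×13+5 = 161 → write 1 carry 10
  5×13+10 = 75 → write B carry 4
  remaining carry: 4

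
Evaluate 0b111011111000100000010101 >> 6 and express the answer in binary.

0b111011111000100000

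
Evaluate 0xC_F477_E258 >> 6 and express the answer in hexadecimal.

6 bits is not a whole number of base-16 digits; in binary: 110011110100011101111110001001011000 >> 6 = 110011110100011101111110001001.

0x33D1DF89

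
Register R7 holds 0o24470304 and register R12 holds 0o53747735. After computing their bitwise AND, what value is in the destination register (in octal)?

0o00440304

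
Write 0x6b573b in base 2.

0b11010110101011100111011

Expand each hex digit to 4 bits: 6=0110 b=1011 5=0101 7=0111 3=0011 b=1011.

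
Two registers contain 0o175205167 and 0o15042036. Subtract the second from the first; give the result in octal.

Subtract column by column in base 8:
  7-6 → 1
  6-3 → 3
  1-0 → 1
  5-2 → 3
  0-4 → 4 (borrow)
  2-0-1 → 1
  5-5 → 0
  7-1 → 6
  1-0 → 1

0o160143131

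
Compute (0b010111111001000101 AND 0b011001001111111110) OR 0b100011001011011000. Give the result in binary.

0b010111111001000101 AND 0b011001001111111110 = 0b010001001001000100.
Then OR with 0b100011001011011000.

0b110011001011011100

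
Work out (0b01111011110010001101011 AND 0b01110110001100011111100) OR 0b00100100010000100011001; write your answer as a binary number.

0b1110110010000101111001

0b01111011110010001101011 AND 0b01110110001100011111100 = 0b01110010000000001101000.
Then OR with 0b00100100010000100011001.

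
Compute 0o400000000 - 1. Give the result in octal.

0o377777777

The trailing 8 digits are 0, so subtracting 1 borrows through: they become 7 and the next digit up decrements.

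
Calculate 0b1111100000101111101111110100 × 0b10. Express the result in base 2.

0b11111000001011111011111101000

Multiply each base-2 digit by 2, carrying:
  0×2 = 0 → write 0
  0×2 = 0 → write 0
  1×2 = 2 → write 0 carry 1
  0×2+1 = 1 → write 1
  1×2 = 2 → write 0 carry 1
  1×2+1 = 3 → write 1 carry 1
  1×2+1 = 3 → write 1 carry 1
  1×2+1 = 3 → write 1 carry 1
  1×2+1 = 3 → write 1 carry 1
  1×2+1 = 3 → write 1 carry 1
  0×2+1 = 1 → write 1
  1×2 = 2 → write 0 carry 1
  1×2+1 = 3 → write 1 carry 1
  1×2+1 = 3 → write 1 carry 1
  1×2+1 = 3 → write 1 carry 1
  1×2+1 = 3 → write 1 carry 1
  0×2+1 = 1 → write 1
  1×2 = 2 → write 0 carry 1
  0×2+1 = 1 → write 1
  0×2 = 0 → write 0
  0×2 = 0 → write 0
  0×2 = 0 → write 0
  0×2 = 0 → write 0
  1×2 = 2 → write 0 carry 1
  1×2+1 = 3 → write 1 carry 1
  1×2+1 = 3 → write 1 carry 1
  1×2+1 = 3 → write 1 carry 1
  1×2+1 = 3 → write 1 carry 1
  remaining carry: 1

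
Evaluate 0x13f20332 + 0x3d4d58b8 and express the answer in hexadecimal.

0x513f5bea

Add column by column in base 16, right to left:
  2+8 = a
  3+b = e
  3+8 = b
  0+5 = 5
  2+d = f
  f+4 = 3 carry 1
  3+d+1 = 1 carry 1
  1+3+1 = 5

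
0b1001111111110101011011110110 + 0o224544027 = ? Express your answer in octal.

0o1424417415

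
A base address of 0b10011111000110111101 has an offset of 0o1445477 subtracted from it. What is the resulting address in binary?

0b111010011001111110

0o1445477 = 0b1100100101100111111 in binary.
Subtract column by column in base 2:
  1-1 → 0
  0-1 → 1 (borrow)
  1-1-1 → 1 (borrow)
  1-1-1 → 1 (borrow)
  1-1-1 → 1 (borrow)
  1-1-1 → 1 (borrow)
  0-0-1 → 1 (borrow)
  1-0-1 → 0
  1-1 → 0
  0-1 → 1 (borrow)
  0-0-1 → 1 (borrow)
  0-1-1 → 0 (borrow)
  1-0-1 → 0
  1-0 → 1
  1-1 → 0
  1-0 → 1
  1-0 → 1
  0-1 → 1 (borrow)
  0-1-1 → 0 (borrow)
  1-0-1 → 0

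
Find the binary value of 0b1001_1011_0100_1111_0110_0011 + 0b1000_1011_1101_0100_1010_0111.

0b1001001110010010000001010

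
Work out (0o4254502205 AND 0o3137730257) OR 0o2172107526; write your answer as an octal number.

0o4254502205 AND 0o3137730257 = 0o0014500205.
Then OR with 0o2172107526.

0o2176507727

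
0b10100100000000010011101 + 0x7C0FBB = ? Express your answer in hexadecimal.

0xCE1058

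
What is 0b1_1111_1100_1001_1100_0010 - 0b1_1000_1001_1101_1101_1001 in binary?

Subtract column by column in base 2:
  0-1 → 1 (borrow)
  1-0-1 → 0
  0-0 → 0
  0-1 → 1 (borrow)
  0-1-1 → 0 (borrow)
  0-0-1 → 1 (borrow)
  1-1-1 → 1 (borrow)
  1-1-1 → 1 (borrow)
  1-1-1 → 1 (borrow)
  0-0-1 → 1 (borrow)
  0-1-1 → 0 (borrow)
  1-1-1 → 1 (borrow)
  0-1-1 → 0 (borrow)
  0-0-1 → 1 (borrow)
  1-0-1 → 0
  1-1 → 0
  1-0 → 1
  1-0 → 1
  1-0 → 1
  1-1 → 0
  1-1 → 0

0b1110010101111101001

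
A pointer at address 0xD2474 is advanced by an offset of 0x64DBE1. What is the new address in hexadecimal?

0x720055

Add column by column in base 16, right to left:
  4+1 = 5
  7+E = 5 carry 1
  4+B+1 = 0 carry 1
  2+D+1 = 0 carry 1
  D+4+1 = 2 carry 1
  0+6+1 = 7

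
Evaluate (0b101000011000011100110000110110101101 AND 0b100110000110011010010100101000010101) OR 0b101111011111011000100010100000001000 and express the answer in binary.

0b101000011000011100110000110110101101 AND 0b100110000110011010010100101000010101 = 0b100000000000011000010000100000000101.
Then OR with 0b101111011111011000100010100000001000.

0b101111011111011000110010100000001101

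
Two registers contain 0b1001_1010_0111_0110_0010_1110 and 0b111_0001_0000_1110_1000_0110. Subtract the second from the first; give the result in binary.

0b1010010110011110101000

Subtract column by column in base 2:
  0-0 → 0
  1-1 → 0
  1-1 → 0
  1-0 → 1
  0-0 → 0
  1-0 → 1
  0-0 → 0
  0-1 → 1 (borrow)
  0-0-1 → 1 (borrow)
  1-1-1 → 1 (borrow)
  1-1-1 → 1 (borrow)
  0-1-1 → 0 (borrow)
  1-0-1 → 0
  1-0 → 1
  1-0 → 1
  0-0 → 0
  0-1 → 1 (borrow)
  1-0-1 → 0
  0-0 → 0
  1-0 → 1
  1-1 → 0
  0-1 → 1 (borrow)
  0-1-1 → 0 (borrow)
  1-0-1 → 0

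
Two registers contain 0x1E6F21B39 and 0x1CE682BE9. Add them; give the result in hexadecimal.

Add column by column in base 16, right to left:
  9+9 = 2 carry 1
  3+E+1 = 2 carry 1
  B+B+1 = 7 carry 1
  1+2+1 = 4
  2+8 = A
  F+6 = 5 carry 1
  6+E+1 = 5 carry 1
  E+C+1 = B carry 1
  1+1+1 = 3

0x3B55A4722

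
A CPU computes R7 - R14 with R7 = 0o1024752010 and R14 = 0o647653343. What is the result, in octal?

0o155076445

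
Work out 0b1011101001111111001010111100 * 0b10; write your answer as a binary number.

Multiply each base-2 digit by 2, carrying:
  0×2 = 0 → write 0
  0×2 = 0 → write 0
  1×2 = 2 → write 0 carry 1
  1×2+1 = 3 → write 1 carry 1
  1×2+1 = 3 → write 1 carry 1
  1×2+1 = 3 → write 1 carry 1
  0×2+1 = 1 → write 1
  1×2 = 2 → write 0 carry 1
  0×2+1 = 1 → write 1
  1×2 = 2 → write 0 carry 1
  0×2+1 = 1 → write 1
  0×2 = 0 → write 0
  1×2 = 2 → write 0 carry 1
  1×2+1 = 3 → write 1 carry 1
  1×2+1 = 3 → write 1 carry 1
  1×2+1 = 3 → write 1 carry 1
  1×2+1 = 3 → write 1 carry 1
  1×2+1 = 3 → write 1 carry 1
  1×2+1 = 3 → write 1 carry 1
  0×2+1 = 1 → write 1
  0×2 = 0 → write 0
  1×2 = 2 → write 0 carry 1
  0×2+1 = 1 → write 1
  1×2 = 2 → write 0 carry 1
  1×2+1 = 3 → write 1 carry 1
  1×2+1 = 3 → write 1 carry 1
  0×2+1 = 1 → write 1
  1×2 = 2 → write 0 carry 1
  remaining carry: 1

0b10111010011111110010101111000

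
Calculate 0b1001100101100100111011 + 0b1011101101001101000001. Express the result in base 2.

0b10101010010110001111100

Add column by column in base 2, right to left:
  1+1 = 0 carry 1
  1+0+1 = 0 carry 1
  0+0+1 = 1
  1+0 = 1
  1+0 = 1
  1+0 = 1
  0+1 = 1
  0+0 = 0
  1+1 = 0 carry 1
  0+1+1 = 0 carry 1
  0+0+1 = 1
  1+0 = 1
  1+1 = 0 carry 1
  0+0+1 = 1
  1+1 = 0 carry 1
  0+1+1 = 0 carry 1
  0+0+1 = 1
  1+1 = 0 carry 1
  1+1+1 = 1 carry 1
  0+1+1 = 0 carry 1
  0+0+1 = 1
  1+1 = 0 carry 1
  final carry 1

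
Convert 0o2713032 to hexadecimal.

0xb961a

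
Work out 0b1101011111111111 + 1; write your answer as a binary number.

0b1101100000000000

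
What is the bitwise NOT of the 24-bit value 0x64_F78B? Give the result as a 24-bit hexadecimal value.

Each hex digit d becomes F−d:
  6→9, 4→B, F→0, 7→8, 8→7, B→4

0x9B0874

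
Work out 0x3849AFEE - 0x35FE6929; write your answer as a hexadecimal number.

0x24B46C5

Subtract column by column in base 16:
  E-9 → 5
  E-2 → C
  F-9 → 6
  A-6 → 4
  9-E → B (borrow)
  4-F-1 → 4 (borrow)
  8-5-1 → 2
  3-3 → 0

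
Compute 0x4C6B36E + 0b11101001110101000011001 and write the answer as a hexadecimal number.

0x53B9D87

0b11101001110101000011001 = 0x74EA19 in hexadecimal.
Add column by column in base 16, right to left:
  E+9 = 7 carry 1
  6+1+1 = 8
  3+A = D
  B+E = 9 carry 1
  6+4+1 = B
  C+7 = 3 carry 1
  4+0+1 = 5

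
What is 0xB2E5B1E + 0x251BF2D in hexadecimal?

0xD801A4B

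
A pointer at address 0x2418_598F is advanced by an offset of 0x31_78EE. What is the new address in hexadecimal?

Add column by column in base 16, right to left:
  F+E = D carry 1
  8+E+1 = 7 carry 1
  9+8+1 = 2 carry 1
  5+7+1 = D
  8+1 = 9
  1+3 = 4
  4+0 = 4
  2+0 = 2

0x2449D27D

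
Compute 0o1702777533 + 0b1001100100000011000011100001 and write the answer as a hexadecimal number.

0x189c303c

0o1702777533 = 0xf0bff5b in hexadecimal.
0b1001100100000011000011100001 = 0x99030e1 in hexadecimal.
Add column by column in base 16, right to left:
  b+1 = c
  5+e = 3 carry 1
  f+0+1 = 0 carry 1
  f+3+1 = 3 carry 1
  b+0+1 = c
  0+9 = 9
  f+9 = 8 carry 1
  final carry 1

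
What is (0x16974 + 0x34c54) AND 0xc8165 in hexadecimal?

Add column by column in base 16, right to left:
  4+4 = 8
  7+5 = c
  9+c = 5 carry 1
  6+4+1 = b
  1+3 = 4
Sum = 0x4b5c8; now AND with 0xc8165:
  4&c=4, b&8=8, 5&1=1, c&6=4, 8&5=0

0x48140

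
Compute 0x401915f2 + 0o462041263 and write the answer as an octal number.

0x401915f2 = 0o10006212762 in octal.
Add column by column in base 8, right to left:
  2+3 = 5
  6+6 = 4 carry 1
  7+2+1 = 2 carry 1
  2+1+1 = 4
  1+4 = 5
  2+0 = 2
  6+2 = 0 carry 1
  0+6+1 = 7
  0+4 = 4
  0+0 = 0
  1+0 = 1

0o10470254245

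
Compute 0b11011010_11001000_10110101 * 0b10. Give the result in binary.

Multiply each base-2 digit by 2, carrying:
  1×2 = 2 → write 0 carry 1
  0×2+1 = 1 → write 1
  1×2 = 2 → write 0 carry 1
  0×2+1 = 1 → write 1
  1×2 = 2 → write 0 carry 1
  1×2+1 = 3 → write 1 carry 1
  0×2+1 = 1 → write 1
  1×2 = 2 → write 0 carry 1
  0×2+1 = 1 → write 1
  0×2 = 0 → write 0
  0×2 = 0 → write 0
  1×2 = 2 → write 0 carry 1
  0×2+1 = 1 → write 1
  0×2 = 0 → write 0
  1×2 = 2 → write 0 carry 1
  1×2+1 = 3 → write 1 carry 1
  0×2+1 = 1 → write 1
  1×2 = 2 → write 0 carry 1
  0×2+1 = 1 → write 1
  1×2 = 2 → write 0 carry 1
  1×2+1 = 3 → write 1 carry 1
  0×2+1 = 1 → write 1
  1×2 = 2 → write 0 carry 1
  1×2+1 = 3 → write 1 carry 1
  remaining carry: 1

0b1101101011001000101101010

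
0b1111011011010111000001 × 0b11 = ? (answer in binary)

0b101110010010000101000011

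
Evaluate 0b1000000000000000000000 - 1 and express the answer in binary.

0b111111111111111111111

The trailing 21 digits are 0, so subtracting 1 borrows through: they become 1 and the next digit up decrements.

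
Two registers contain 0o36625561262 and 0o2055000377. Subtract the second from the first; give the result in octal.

Subtract column by column in base 8:
  2-7 → 3 (borrow)
  6-7-1 → 6 (borrow)
  2-3-1 → 6 (borrow)
  1-0-1 → 0
  6-0 → 6
  5-0 → 5
  5-5 → 0
  2-5 → 5 (borrow)
  6-0-1 → 5
  6-2 → 4
  3-0 → 3

0o34550560663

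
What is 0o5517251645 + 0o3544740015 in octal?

Add column by column in base 8, right to left:
  5+5 = 2 carry 1
  4+1+1 = 6
  6+0 = 6
  1+0 = 1
  5+4 = 1 carry 1
  2+7+1 = 2 carry 1
  7+4+1 = 4 carry 1
  1+4+1 = 6
  5+5 = 2 carry 1
  5+3+1 = 1 carry 1
  final carry 1

0o11264211662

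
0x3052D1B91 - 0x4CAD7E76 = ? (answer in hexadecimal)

Subtract column by column in base 16:
  1-6 → B (borrow)
  9-7-1 → 1
  B-E → D (borrow)
  1-7-1 → 9 (borrow)
  D-D-1 → F (borrow)
  2-A-1 → 7 (borrow)
  5-C-1 → 8 (borrow)
  0-4-1 → B (borrow)
  3-0-1 → 2

0x2B87F9D1B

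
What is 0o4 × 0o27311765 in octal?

0o135447724

Multiply each base-8 digit by 4, carrying:
  5×4 = 20 → write 4 carry 2
  6×4+2 = 26 → write 2 carry 3
  7×4+3 = 31 → write 7 carry 3
  1×4+3 = 7 → write 7
  1×4 = 4 → write 4
  3×4 = 12 → write 4 carry 1
  7×4+1 = 29 → write 5 carry 3
  2×4+3 = 11 → write 3 carry 1
  remaining carry: 1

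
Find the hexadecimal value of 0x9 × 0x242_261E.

0x1453570E

Multiply each base-16 digit by 9, carrying:
  E×9 = 126 → write E carry 7
  1×9+7 = 16 → write 0 carry 1
  6×9+1 = 55 → write 7 carry 3
  2×9+3 = 21 → write 5 carry 1
  2×9+1 = 19 → write 3 carry 1
  4×9+1 = 37 → write 5 carry 2
  2×9+2 = 20 → write 4 carry 1
  remaining carry: 1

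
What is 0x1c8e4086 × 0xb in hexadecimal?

Multiply each base-16 digit by 11, carrying:
  6×11 = 66 → write 2 carry 4
  8×11+4 = 92 → write c carry 5
  0×11+5 = 5 → write 5
  4×11 = 44 → write c carry 2
  e×11+2 = 156 → write c carry 9
  8×11+9 = 97 → write 1 carry 6
  c×11+6 = 138 → write a carry 8
  1×11+8 = 19 → write 3 carry 1
  remaining carry: 1

0x13a1cc5c2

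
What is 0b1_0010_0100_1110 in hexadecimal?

Group the bits into nibbles: 0001 0010 0100 1110 → 124e.

0x124e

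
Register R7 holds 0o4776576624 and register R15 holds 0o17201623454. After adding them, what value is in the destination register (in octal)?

0o24200422300

Add column by column in base 8, right to left:
  4+4 = 0 carry 1
  2+5+1 = 0 carry 1
  6+4+1 = 3 carry 1
  6+3+1 = 2 carry 1
  7+2+1 = 2 carry 1
  5+6+1 = 4 carry 1
  6+1+1 = 0 carry 1
  7+0+1 = 0 carry 1
  7+2+1 = 2 carry 1
  4+7+1 = 4 carry 1
  0+1+1 = 2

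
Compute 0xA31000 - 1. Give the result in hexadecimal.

0xA30FFF

The trailing 3 digits are 0, so subtracting 1 borrows through: they become F and the next digit up decrements.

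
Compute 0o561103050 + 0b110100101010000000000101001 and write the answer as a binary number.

0b1100010110011000011001010001

0o561103050 = 0b101110001001000011000101000 in binary.
Add column by column in base 2, right to left:
  0+1 = 1
  0+0 = 0
  0+0 = 0
  1+1 = 0 carry 1
  0+0+1 = 1
  1+1 = 0 carry 1
  0+0+1 = 1
  0+0 = 0
  0+0 = 0
  1+0 = 1
  1+0 = 1
  0+0 = 0
  0+0 = 0
  0+0 = 0
  0+0 = 0
  1+0 = 1
  0+1 = 1
  0+0 = 0
  1+1 = 0 carry 1
  0+0+1 = 1
  0+1 = 1
  0+0 = 0
  1+0 = 1
  1+1 = 0 carry 1
  1+0+1 = 0 carry 1
  0+1+1 = 0 carry 1
  1+1+1 = 1 carry 1
  final carry 1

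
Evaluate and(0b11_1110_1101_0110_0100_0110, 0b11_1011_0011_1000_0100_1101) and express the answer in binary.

0b1110100001000001000100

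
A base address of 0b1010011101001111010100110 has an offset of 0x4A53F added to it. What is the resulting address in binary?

0x4A53F = 0b1001010010100111111 in binary.
Add column by column in base 2, right to left:
  0+1 = 1
  1+1 = 0 carry 1
  1+1+1 = 1 carry 1
  0+1+1 = 0 carry 1
  0+1+1 = 0 carry 1
  1+1+1 = 1 carry 1
  0+0+1 = 1
  1+0 = 1
  0+1 = 1
  1+0 = 1
  1+1 = 0 carry 1
  1+0+1 = 0 carry 1
  1+0+1 = 0 carry 1
  0+1+1 = 0 carry 1
  0+0+1 = 1
  1+1 = 0 carry 1
  0+0+1 = 1
  1+0 = 1
  1+1 = 0 carry 1
  1+0+1 = 0 carry 1
  0+0+1 = 1
  0+0 = 0
  1+0 = 1
  0+0 = 0
  1+0 = 1

0b1010100110100001111100101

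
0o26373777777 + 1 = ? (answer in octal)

0o26374000000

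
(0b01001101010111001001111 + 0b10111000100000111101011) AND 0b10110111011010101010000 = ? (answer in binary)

Add column by column in base 2, right to left:
  1+1 = 0 carry 1
  1+1+1 = 1 carry 1
  1+0+1 = 0 carry 1
  1+1+1 = 1 carry 1
  0+0+1 = 1
  0+1 = 1
  1+1 = 0 carry 1
  0+1+1 = 0 carry 1
  0+1+1 = 0 carry 1
  1+0+1 = 0 carry 1
  1+0+1 = 0 carry 1
  1+0+1 = 0 carry 1
  0+0+1 = 1
  1+0 = 1
  0+1 = 1
  1+0 = 1
  0+0 = 0
  1+0 = 1
  1+1 = 0 carry 1
  0+1+1 = 0 carry 1
  0+1+1 = 0 carry 1
  1+0+1 = 0 carry 1
  0+1+1 = 0 carry 1
  final carry 1
Sum = 0b100000101111000000111010; now AND with 0b10110111011010101010000:
  100000101111000000111010
& 010110111011010101010000
= 000000101011000000010000

0b101011000000010000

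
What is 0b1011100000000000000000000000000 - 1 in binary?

The trailing 26 digits are 0, so subtracting 1 borrows through: they become 1 and the next digit up decrements.

0b1011011111111111111111111111111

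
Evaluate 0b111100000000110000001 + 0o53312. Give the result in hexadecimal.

0x1E584B

0b111100000000110000001 = 0x1E0181 in hexadecimal.
0o53312 = 0x56CA in hexadecimal.
Add column by column in base 16, right to left:
  1+A = B
  8+C = 4 carry 1
  1+6+1 = 8
  0+5 = 5
  E+0 = E
  1+0 = 1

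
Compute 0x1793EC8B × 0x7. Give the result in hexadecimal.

Multiply each base-16 digit by 7, carrying:
  B×7 = 77 → write D carry 4
  8×7+4 = 60 → write C carry 3
  C×7+3 = 87 → write 7 carry 5
  E×7+5 = 103 → write 7 carry 6
  3×7+6 = 27 → write B carry 1
  9×7+1 = 64 → write 0 carry 4
  7×7+4 = 53 → write 5 carry 3
  1×7+3 = 10 → write A

0xA50B77CD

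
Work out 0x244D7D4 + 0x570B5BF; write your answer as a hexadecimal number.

0x7B58D93

Add column by column in base 16, right to left:
  4+F = 3 carry 1
  D+B+1 = 9 carry 1
  7+5+1 = D
  D+B = 8 carry 1
  4+0+1 = 5
  4+7 = B
  2+5 = 7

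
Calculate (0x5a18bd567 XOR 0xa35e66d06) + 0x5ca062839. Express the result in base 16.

0x155e73e09a

First 0x5a18bd567 XOR 0xa35e66d06 = 0xf946db861.
Add column by column in base 16, right to left:
  1+9 = a
  6+3 = 9
  8+8 = 0 carry 1
  b+2+1 = e
  d+6 = 3 carry 1
  6+0+1 = 7
  4+a = e
  9+c = 5 carry 1
  f+5+1 = 5 carry 1
  final carry 1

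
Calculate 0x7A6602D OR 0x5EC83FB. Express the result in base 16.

OR each hex digit independently (no carries):
  7|5=7, A|E=E, 6|C=E, 6|8=E, 0|3=3, 2|F=F, D|B=F

0x7EEE3FF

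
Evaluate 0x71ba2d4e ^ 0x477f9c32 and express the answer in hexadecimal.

XOR each hex digit independently (no carries):
  7^4=3, 1^7=6, b^7=c, a^f=5, 2^9=b, d^c=1, 4^3=7, e^2=c

0x36c5b17c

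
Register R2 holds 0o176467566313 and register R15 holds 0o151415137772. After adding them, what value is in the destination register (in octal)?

Add column by column in base 8, right to left:
  3+2 = 5
  1+7 = 0 carry 1
  3+7+1 = 3 carry 1
  6+7+1 = 6 carry 1
  6+3+1 = 2 carry 1
  5+1+1 = 7
  7+5 = 4 carry 1
  6+1+1 = 0 carry 1
  4+4+1 = 1 carry 1
  6+1+1 = 0 carry 1
  7+5+1 = 5 carry 1
  1+1+1 = 3

0o350104726305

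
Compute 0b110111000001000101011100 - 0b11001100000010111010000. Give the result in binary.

Subtract column by column in base 2:
  0-0 → 0
  0-0 → 0
  1-0 → 1
  1-0 → 1
  1-1 → 0
  0-0 → 0
  1-1 → 0
  0-1 → 1 (borrow)
  1-1-1 → 1 (borrow)
  0-0-1 → 1 (borrow)
  0-1-1 → 0 (borrow)
  0-0-1 → 1 (borrow)
  1-0-1 → 0
  0-0 → 0
  0-0 → 0
  0-0 → 0
  0-0 → 0
  0-1 → 1 (borrow)
  1-1-1 → 1 (borrow)
  1-0-1 → 0
  1-0 → 1
  0-1 → 1 (borrow)
  1-1-1 → 1 (borrow)
  1-0-1 → 0

0b11101100000101110001100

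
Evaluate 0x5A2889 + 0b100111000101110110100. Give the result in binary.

0b11011011011010000111101

0x5A2889 = 0b10110100010100010001001 in binary.
Add column by column in base 2, right to left:
  1+0 = 1
  0+0 = 0
  0+1 = 1
  1+0 = 1
  0+1 = 1
  0+1 = 1
  0+0 = 0
  1+1 = 0 carry 1
  0+1+1 = 0 carry 1
  0+1+1 = 0 carry 1
  0+0+1 = 1
  1+1 = 0 carry 1
  0+0+1 = 1
  1+0 = 1
  0+0 = 0
  0+1 = 1
  0+1 = 1
  1+1 = 0 carry 1
  0+0+1 = 1
  1+0 = 1
  1+1 = 0 carry 1
  0+0+1 = 1
  1+0 = 1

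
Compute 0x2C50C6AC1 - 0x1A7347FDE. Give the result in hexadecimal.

0x11DD7EAE3

Subtract column by column in base 16:
  1-E → 3 (borrow)
  C-D-1 → E (borrow)
  A-F-1 → A (borrow)
  6-7-1 → E (borrow)
  C-4-1 → 7
  0-3 → D (borrow)
  5-7-1 → D (borrow)
  C-A-1 → 1
  2-1 → 1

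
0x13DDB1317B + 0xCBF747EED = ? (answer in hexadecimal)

Add column by column in base 16, right to left:
  B+D = 8 carry 1
  7+E+1 = 6 carry 1
  1+E+1 = 0 carry 1
  3+7+1 = B
  1+4 = 5
  B+7 = 2 carry 1
  D+F+1 = D carry 1
  D+B+1 = 9 carry 1
  3+C+1 = 0 carry 1
  1+0+1 = 2

0x209D25B068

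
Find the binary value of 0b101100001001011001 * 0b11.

Multiply each base-2 digit by 3, carrying:
  1×3 = 3 → write 1 carry 1
  0×3+1 = 1 → write 1
  0×3 = 0 → write 0
  1×3 = 3 → write 1 carry 1
  1×3+1 = 4 → write 0 carry 2
  0×3+2 = 2 → write 0 carry 1
  1×3+1 = 4 → write 0 carry 2
  0×3+2 = 2 → write 0 carry 1
  0×3+1 = 1 → write 1
  1×3 = 3 → write 1 carry 1
  0×3+1 = 1 → write 1
  0×3 = 0 → write 0
  0×3 = 0 → write 0
  0×3 = 0 → write 0
  1×3 = 3 → write 1 carry 1
  1×3+1 = 4 → write 0 carry 2
  0×3+2 = 2 → write 0 carry 1
  1×3+1 = 4 → write 0 carry 2
  remaining carry: 10

0b10000100011100001011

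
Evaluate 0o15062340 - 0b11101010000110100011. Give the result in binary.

0o15062340 = 0b1101000110010011100000 in binary.
Subtract column by column in base 2:
  0-1 → 1 (borrow)
  0-1-1 → 0 (borrow)
  0-0-1 → 1 (borrow)
  0-0-1 → 1 (borrow)
  0-0-1 → 1 (borrow)
  1-1-1 → 1 (borrow)
  1-0-1 → 0
  1-1 → 0
  0-1 → 1 (borrow)
  0-0-1 → 1 (borrow)
  1-0-1 → 0
  0-0 → 0
  0-0 → 0
  1-1 → 0
  1-0 → 1
  0-1 → 1 (borrow)
  0-0-1 → 1 (borrow)
  0-1-1 → 0 (borrow)
  1-1-1 → 1 (borrow)
  0-1-1 → 0 (borrow)
  1-0-1 → 0
  1-0 → 1

0b1001011100001100111101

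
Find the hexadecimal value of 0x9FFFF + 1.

The trailing 4 digits are F (max in base 16), so adding 1 cascades: they roll to 0 and the next digit up increments.

0xA0000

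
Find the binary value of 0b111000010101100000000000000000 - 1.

The trailing 17 digits are 0, so subtracting 1 borrows through: they become 1 and the next digit up decrements.

0b111000010101011111111111111111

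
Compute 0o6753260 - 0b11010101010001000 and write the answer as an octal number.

0b11010101010001000 = 0o325210 in octal.
Subtract column by column in base 8:
  0-0 → 0
  6-1 → 5
  2-2 → 0
  3-5 → 6 (borrow)
  5-2-1 → 2
  7-3 → 4
  6-0 → 6

0o6426050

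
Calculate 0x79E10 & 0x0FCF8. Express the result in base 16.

AND each hex digit independently (no carries):
  7&0=0, 9&F=9, E&C=C, 1&F=1, 0&8=0

0x09C10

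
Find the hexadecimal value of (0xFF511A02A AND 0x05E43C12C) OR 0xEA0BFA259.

0xFF511A02A AND 0x05E43C12C = 0x054018028.
Then OR with 0xEA0BFA259.

0xEF4BFA279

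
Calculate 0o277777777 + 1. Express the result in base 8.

0o300000000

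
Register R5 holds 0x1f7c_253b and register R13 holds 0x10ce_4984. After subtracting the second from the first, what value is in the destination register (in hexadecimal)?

0xeaddbb7

Subtract column by column in base 16:
  b-4 → 7
  3-8 → b (borrow)
  5-9-1 → b (borrow)
  2-4-1 → d (borrow)
  c-e-1 → d (borrow)
  7-c-1 → a (borrow)
  f-0-1 → e
  1-1 → 0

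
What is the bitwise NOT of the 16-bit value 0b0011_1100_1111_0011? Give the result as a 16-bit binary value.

Invert each bit: 0011110011110011 → 1100001100001100.

0b1100001100001100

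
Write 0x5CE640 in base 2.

0b10111001110011001000000

Expand each hex digit to 4 bits: 5=0101 C=1100 E=1110 6=0110 4=0100 0=0000.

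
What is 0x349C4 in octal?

0o644704

Expand each hex digit to 4 bits: 3=0011 4=0100 9=1001 C=1100 4=0100.
Group the bits in threes: 110 100 100 111 000 100 → 644704.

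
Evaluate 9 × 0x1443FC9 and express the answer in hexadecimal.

0xB663E11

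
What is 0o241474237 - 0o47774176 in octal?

0o171500041

Subtract column by column in base 8:
  7-6 → 1
  3-7 → 4 (borrow)
  2-1-1 → 0
  4-4 → 0
  7-7 → 0
  4-7 → 5 (borrow)
  1-7-1 → 1 (borrow)
  4-4-1 → 7 (borrow)
  2-0-1 → 1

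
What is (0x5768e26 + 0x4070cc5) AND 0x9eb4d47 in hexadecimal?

Add column by column in base 16, right to left:
  6+5 = b
  2+c = e
  e+c = a carry 1
  8+0+1 = 9
  6+7 = d
  7+0 = 7
  5+4 = 9
Sum = 0x97d9aeb; now AND with 0x9eb4d47:
  9&9=9, 7&e=6, d&b=9, 9&4=0, a&d=8, e&4=4, b&7=3

0x9690843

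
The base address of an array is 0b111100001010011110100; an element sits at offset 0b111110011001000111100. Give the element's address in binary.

0b1111010100011100110000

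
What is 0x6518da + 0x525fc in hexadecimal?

0x6a3ed6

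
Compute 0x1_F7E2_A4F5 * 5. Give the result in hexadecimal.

Multiply each base-16 digit by 5, carrying:
  5×5 = 25 → write 9 carry 1
  F×5+1 = 76 → write C carry 4
  4×5+4 = 24 → write 8 carry 1
  A×5+1 = 51 → write 3 carry 3
  2×5+3 = 13 → write D
  E×5 = 70 → write 6 carry 4
  7×5+4 = 39 → write 7 carry 2
  F×5+2 = 77 → write D carry 4
  1×5+4 = 9 → write 9

0x9D76D38C9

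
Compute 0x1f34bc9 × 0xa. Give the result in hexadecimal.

Multiply each base-16 digit by 10, carrying:
  9×10 = 90 → write a carry 5
  c×10+5 = 125 → write d carry 7
  b×10+7 = 117 → write 5 carry 7
  4×10+7 = 47 → write f carry 2
  3×10+2 = 32 → write 0 carry 2
  f×10+2 = 152 → write 8 carry 9
  1×10+9 = 19 → write 3 carry 1
  remaining carry: 1

0x1380f5da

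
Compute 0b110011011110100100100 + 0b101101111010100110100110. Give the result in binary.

Add column by column in base 2, right to left:
  0+0 = 0
  0+1 = 1
  1+1 = 0 carry 1
  0+0+1 = 1
  0+0 = 0
  1+1 = 0 carry 1
  0+0+1 = 1
  0+1 = 1
  1+1 = 0 carry 1
  0+0+1 = 1
  1+0 = 1
  1+1 = 0 carry 1
  1+0+1 = 0 carry 1
  1+1+1 = 1 carry 1
  0+0+1 = 1
  1+1 = 0 carry 1
  1+1+1 = 1 carry 1
  0+1+1 = 0 carry 1
  0+1+1 = 0 carry 1
  1+0+1 = 0 carry 1
  1+1+1 = 1 carry 1
  0+1+1 = 0 carry 1
  0+0+1 = 1
  0+1 = 1

0b110100010110011011001010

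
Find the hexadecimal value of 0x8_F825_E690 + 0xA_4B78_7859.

Add column by column in base 16, right to left:
  0+9 = 9
  9+5 = E
  6+8 = E
  E+7 = 5 carry 1
  5+8+1 = E
  2+7 = 9
  8+B = 3 carry 1
  F+4+1 = 4 carry 1
  8+A+1 = 3 carry 1
  final carry 1

0x13439E5EE9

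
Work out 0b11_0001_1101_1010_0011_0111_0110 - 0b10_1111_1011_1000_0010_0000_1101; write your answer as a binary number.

Subtract column by column in base 2:
  0-1 → 1 (borrow)
  1-0-1 → 0
  1-1 → 0
  0-1 → 1 (borrow)
  1-0-1 → 0
  1-0 → 1
  1-0 → 1
  0-0 → 0
  1-0 → 1
  1-1 → 0
  0-0 → 0
  0-0 → 0
  0-0 → 0
  1-0 → 1
  0-0 → 0
  1-1 → 0
  1-1 → 0
  0-1 → 1 (borrow)
  1-0-1 → 0
  1-1 → 0
  1-1 → 0
  0-1 → 1 (borrow)
  0-1-1 → 0 (borrow)
  0-1-1 → 0 (borrow)
  1-0-1 → 0
  1-1 → 0

0b1000100010000101101001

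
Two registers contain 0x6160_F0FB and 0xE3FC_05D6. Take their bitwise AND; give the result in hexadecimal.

AND each hex digit independently (no carries):
  6&E=6, 1&3=1, 6&F=6, 0&C=0, F&0=0, 0&5=0, F&D=D, B&6=2

0x616000D2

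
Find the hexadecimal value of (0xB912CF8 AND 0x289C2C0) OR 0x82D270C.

0xAAD27CC

0xB912CF8 AND 0x289C2C0 = 0x28100C0.
Then OR with 0x82D270C.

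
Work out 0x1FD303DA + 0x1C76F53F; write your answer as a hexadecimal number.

Add column by column in base 16, right to left:
  A+F = 9 carry 1
  D+3+1 = 1 carry 1
  3+5+1 = 9
  0+F = F
  3+6 = 9
  D+7 = 4 carry 1
  F+C+1 = C carry 1
  1+1+1 = 3

0x3C49F919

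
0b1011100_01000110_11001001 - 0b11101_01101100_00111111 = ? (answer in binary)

0b1111101101101010001010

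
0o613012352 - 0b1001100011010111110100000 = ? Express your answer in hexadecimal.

0x4fa654a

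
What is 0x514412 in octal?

0o24242022

Expand each hex digit to 4 bits: 5=0101 1=0001 4=0100 4=0100 1=0001 2=0010.
Group the bits in threes: 010 100 010 100 010 000 010 010 → 24242022.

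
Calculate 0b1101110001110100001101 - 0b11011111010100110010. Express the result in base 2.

Subtract column by column in base 2:
  1-0 → 1
  0-1 → 1 (borrow)
  1-0-1 → 0
  1-0 → 1
  0-1 → 1 (borrow)
  0-1-1 → 0 (borrow)
  0-0-1 → 1 (borrow)
  0-0-1 → 1 (borrow)
  1-1-1 → 1 (borrow)
  0-0-1 → 1 (borrow)
  1-1-1 → 1 (borrow)
  1-0-1 → 0
  1-1 → 0
  0-1 → 1 (borrow)
  0-1-1 → 0 (borrow)
  0-1-1 → 0 (borrow)
  1-1-1 → 1 (borrow)
  1-0-1 → 0
  1-1 → 0
  0-1 → 1 (borrow)
  1-0-1 → 0
  1-0 → 1

0b1010010010011111011011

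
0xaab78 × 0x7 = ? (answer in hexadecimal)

Multiply each base-16 digit by 7, carrying:
  8×7 = 56 → write 8 carry 3
  7×7+3 = 52 → write 4 carry 3
  b×7+3 = 80 → write 0 carry 5
  a×7+5 = 75 → write b carry 4
  a×7+4 = 74 → write a carry 4
  remaining carry: 4

0x4ab048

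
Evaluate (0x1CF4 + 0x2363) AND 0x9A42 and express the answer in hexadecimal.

Add column by column in base 16, right to left:
  4+3 = 7
  F+6 = 5 carry 1
  C+3+1 = 0 carry 1
  1+2+1 = 4
Sum = 0x4057; now AND with 0x9A42:
  4&9=0, 0&A=0, 5&4=4, 7&2=2

0x42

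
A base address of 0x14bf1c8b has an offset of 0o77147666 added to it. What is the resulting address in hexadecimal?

0x15bbec41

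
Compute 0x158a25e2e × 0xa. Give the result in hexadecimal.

Multiply each base-16 digit by 10, carrying:
  e×10 = 140 → write c carry 8
  2×10+8 = 28 → write c carry 1
  e×10+1 = 141 → write d carry 8
  5×10+8 = 58 → write a carry 3
  2×10+3 = 23 → write 7 carry 1
  a×10+1 = 101 → write 5 carry 6
  8×10+6 = 86 → write 6 carry 5
  5×10+5 = 55 → write 7 carry 3
  1×10+3 = 13 → write d

0xd7657adcc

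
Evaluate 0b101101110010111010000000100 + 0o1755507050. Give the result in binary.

0o1755507050 = 0b1111101101101000111000101000 in binary.
Add column by column in base 2, right to left:
  0+0 = 0
  0+0 = 0
  1+0 = 1
  0+1 = 1
  0+0 = 0
  0+1 = 1
  0+0 = 0
  0+0 = 0
  0+0 = 0
  0+1 = 1
  1+1 = 0 carry 1
  0+1+1 = 0 carry 1
  1+0+1 = 0 carry 1
  1+0+1 = 0 carry 1
  1+0+1 = 0 carry 1
  0+1+1 = 0 carry 1
  1+0+1 = 0 carry 1
  0+1+1 = 0 carry 1
  0+1+1 = 0 carry 1
  1+0+1 = 0 carry 1
  1+1+1 = 1 carry 1
  1+1+1 = 1 carry 1
  0+0+1 = 1
  1+1 = 0 carry 1
  1+1+1 = 1 carry 1
  0+1+1 = 0 carry 1
  1+1+1 = 1 carry 1
  0+1+1 = 0 carry 1
  final carry 1

0b10101011100000000001000101100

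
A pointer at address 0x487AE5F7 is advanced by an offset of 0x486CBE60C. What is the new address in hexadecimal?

Add column by column in base 16, right to left:
  7+C = 3 carry 1
  F+0+1 = 0 carry 1
  5+6+1 = C
  E+E = C carry 1
  A+B+1 = 6 carry 1
  7+C+1 = 4 carry 1
  8+6+1 = F
  4+8 = C
  0+4 = 4

0x4CF46CC03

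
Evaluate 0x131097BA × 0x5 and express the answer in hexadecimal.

0x5F52F6A2

Multiply each base-16 digit by 5, carrying:
  A×5 = 50 → write 2 carry 3
  B×5+3 = 58 → write A carry 3
  7×5+3 = 38 → write 6 carry 2
  9×5+2 = 47 → write F carry 2
  0×5+2 = 2 → write 2
  1×5 = 5 → write 5
  3×5 = 15 → write F
  1×5 = 5 → write 5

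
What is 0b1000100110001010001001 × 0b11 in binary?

Multiply each base-2 digit by 3, carrying:
  1×3 = 3 → write 1 carry 1
  0×3+1 = 1 → write 1
  0×3 = 0 → write 0
  1×3 = 3 → write 1 carry 1
  0×3+1 = 1 → write 1
  0×3 = 0 → write 0
  0×3 = 0 → write 0
  1×3 = 3 → write 1 carry 1
  0×3+1 = 1 → write 1
  1×3 = 3 → write 1 carry 1
  0×3+1 = 1 → write 1
  0×3 = 0 → write 0
  0×3 = 0 → write 0
  1×3 = 3 → write 1 carry 1
  1×3+1 = 4 → write 0 carry 2
  0×3+2 = 2 → write 0 carry 1
  0×3+1 = 1 → write 1
  1×3 = 3 → write 1 carry 1
  0×3+1 = 1 → write 1
  0×3 = 0 → write 0
  0×3 = 0 → write 0
  1×3 = 3 → write 1 carry 1
  remaining carry: 1

0b11001110010011110011011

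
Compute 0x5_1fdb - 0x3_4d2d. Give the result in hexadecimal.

Subtract column by column in base 16:
  b-d → e (borrow)
  d-2-1 → a
  f-d → 2
  1-4 → d (borrow)
  5-3-1 → 1

0x1d2ae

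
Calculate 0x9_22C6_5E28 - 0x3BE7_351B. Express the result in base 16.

0x8E6DF290D

Subtract column by column in base 16:
  8-B → D (borrow)
  2-1-1 → 0
  E-5 → 9
  5-3 → 2
  6-7 → F (borrow)
  C-E-1 → D (borrow)
  2-B-1 → 6 (borrow)
  2-3-1 → E (borrow)
  9-0-1 → 8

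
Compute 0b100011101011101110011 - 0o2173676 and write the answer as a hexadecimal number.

0x8dfb5

0b100011101011101110011 = 0x11d773 in hexadecimal.
0o2173676 = 0x8f7be in hexadecimal.
Subtract column by column in base 16:
  3-e → 5 (borrow)
  7-b-1 → b (borrow)
  7-7-1 → f (borrow)
  d-f-1 → d (borrow)
  1-8-1 → 8 (borrow)
  1-0-1 → 0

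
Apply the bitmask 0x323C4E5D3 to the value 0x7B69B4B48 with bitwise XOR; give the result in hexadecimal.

0x4955FAE9B

XOR each hex digit independently (no carries):
  7^3=4, B^2=9, 6^3=5, 9^C=5, B^4=F, 4^E=A, B^5=E, 4^D=9, 8^3=B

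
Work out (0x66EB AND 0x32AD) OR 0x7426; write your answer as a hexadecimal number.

0x76AF

0x66EB AND 0x32AD = 0x22A9.
Then OR with 0x7426.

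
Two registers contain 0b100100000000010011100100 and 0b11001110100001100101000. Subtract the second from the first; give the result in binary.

Subtract column by column in base 2:
  0-0 → 0
  0-0 → 0
  1-0 → 1
  0-1 → 1 (borrow)
  0-0-1 → 1 (borrow)
  1-1-1 → 1 (borrow)
  1-0-1 → 0
  1-0 → 1
  0-1 → 1 (borrow)
  0-1-1 → 0 (borrow)
  1-0-1 → 0
  0-0 → 0
  0-0 → 0
  0-0 → 0
  0-1 → 1 (borrow)
  0-0-1 → 1 (borrow)
  0-1-1 → 0 (borrow)
  0-1-1 → 0 (borrow)
  0-1-1 → 0 (borrow)
  0-0-1 → 1 (borrow)
  1-0-1 → 0
  0-1 → 1 (borrow)
  0-1-1 → 0 (borrow)
  1-0-1 → 0

0b1010001100000110111100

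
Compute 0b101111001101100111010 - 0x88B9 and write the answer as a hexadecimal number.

0b101111001101100111010 = 0x179B3A in hexadecimal.
Subtract column by column in base 16:
  A-9 → 1
  3-B → 8 (borrow)
  B-8-1 → 2
  9-8 → 1
  7-0 → 7
  1-0 → 1

0x171281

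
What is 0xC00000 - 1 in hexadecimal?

The trailing 5 digits are 0, so subtracting 1 borrows through: they become F and the next digit up decrements.

0xBFFFFF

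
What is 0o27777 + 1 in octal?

0o30000

The trailing 4 digits are 7 (max in base 8), so adding 1 cascades: they roll to 0 and the next digit up increments.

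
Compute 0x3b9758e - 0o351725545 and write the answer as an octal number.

0x3b9758e = 0o356272616 in octal.
Subtract column by column in base 8:
  6-5 → 1
  1-4 → 5 (borrow)
  6-5-1 → 0
  2-5 → 5 (borrow)
  7-2-1 → 4
  2-7 → 3 (borrow)
  6-1-1 → 4
  5-5 → 0
  3-3 → 0

0o4345051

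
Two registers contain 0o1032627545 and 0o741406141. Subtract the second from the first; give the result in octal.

Subtract column by column in base 8:
  5-1 → 4
  4-4 → 0
  5-1 → 4
  7-6 → 1
  2-0 → 2
  6-4 → 2
  2-1 → 1
  3-4 → 7 (borrow)
  0-7-1 → 0 (borrow)
  1-0-1 → 0

0o71221404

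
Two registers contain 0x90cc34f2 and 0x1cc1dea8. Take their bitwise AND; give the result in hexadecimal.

AND each hex digit independently (no carries):
  9&1=1, 0&c=0, c&c=c, c&1=0, 3&d=1, 4&e=4, f&a=a, 2&8=0

0x10c014a0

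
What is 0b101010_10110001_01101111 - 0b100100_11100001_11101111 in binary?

Subtract column by column in base 2:
  1-1 → 0
  1-1 → 0
  1-1 → 0
  1-1 → 0
  0-0 → 0
  1-1 → 0
  1-1 → 0
  0-1 → 1 (borrow)
  1-1-1 → 1 (borrow)
  0-0-1 → 1 (borrow)
  0-0-1 → 1 (borrow)
  0-0-1 → 1 (borrow)
  1-0-1 → 0
  1-1 → 0
  0-1 → 1 (borrow)
  1-1-1 → 1 (borrow)
  0-0-1 → 1 (borrow)
  1-0-1 → 0
  0-1 → 1 (borrow)
  1-0-1 → 0
  0-0 → 0
  1-1 → 0

0b1011100111110000000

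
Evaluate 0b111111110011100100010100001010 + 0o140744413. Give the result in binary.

0o140744413 = 0b1100000111100100100001011 in binary.
Add column by column in base 2, right to left:
  0+1 = 1
  1+1 = 0 carry 1
  0+0+1 = 1
  1+1 = 0 carry 1
  0+0+1 = 1
  0+0 = 0
  0+0 = 0
  0+0 = 0
  1+1 = 0 carry 1
  0+0+1 = 1
  1+0 = 1
  0+1 = 1
  0+0 = 0
  0+0 = 0
  1+1 = 0 carry 1
  0+1+1 = 0 carry 1
  0+1+1 = 0 carry 1
  1+1+1 = 1 carry 1
  1+0+1 = 0 carry 1
  1+0+1 = 0 carry 1
  0+0+1 = 1
  0+0 = 0
  1+0 = 1
  1+1 = 0 carry 1
  1+1+1 = 1 carry 1
  1+0+1 = 0 carry 1
  1+0+1 = 0 carry 1
  1+0+1 = 0 carry 1
  1+0+1 = 0 carry 1
  1+0+1 = 0 carry 1
  final carry 1

0b1000001010100100000111000010101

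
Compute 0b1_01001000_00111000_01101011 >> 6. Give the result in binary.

Right shift by 6: drop the 6 least-significant bits.

0b1010010000011100001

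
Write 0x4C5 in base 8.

Expand each hex digit to 4 bits: 4=0100 C=1100 5=0101.
Group the bits in threes: 010 011 000 101 → 2305.

0o2305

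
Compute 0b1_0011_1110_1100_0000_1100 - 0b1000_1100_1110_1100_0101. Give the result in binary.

0b10110001110101000111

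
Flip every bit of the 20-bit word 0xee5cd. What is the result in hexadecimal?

0x11a32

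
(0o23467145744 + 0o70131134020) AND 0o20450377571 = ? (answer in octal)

0o400301560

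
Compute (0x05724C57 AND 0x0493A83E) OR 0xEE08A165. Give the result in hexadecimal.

0xEE1AA977

0x05724C57 AND 0x0493A83E = 0x04120816.
Then OR with 0xEE08A165.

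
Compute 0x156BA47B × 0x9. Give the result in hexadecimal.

0xC0C8C853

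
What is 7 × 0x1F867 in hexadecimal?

Multiply each base-16 digit by 7, carrying:
  7×7 = 49 → write 1 carry 3
  6×7+3 = 45 → write D carry 2
  8×7+2 = 58 → write A carry 3
  F×7+3 = 108 → write C carry 6
  1×7+6 = 13 → write D

0xDCAD1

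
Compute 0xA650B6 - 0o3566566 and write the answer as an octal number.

0o45661500

0xA650B6 = 0o51450266 in octal.
Subtract column by column in base 8:
  6-6 → 0
  6-6 → 0
  2-5 → 5 (borrow)
  0-6-1 → 1 (borrow)
  5-6-1 → 6 (borrow)
  4-5-1 → 6 (borrow)
  1-3-1 → 5 (borrow)
  5-0-1 → 4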